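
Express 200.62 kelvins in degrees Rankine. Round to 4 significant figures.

361.1 degrees Rankine

°R = K × 9/5.
Applying the formula gives 361.1 °R.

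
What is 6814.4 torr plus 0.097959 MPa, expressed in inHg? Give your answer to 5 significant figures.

6814.4 torr = 268.283 inHg and 0.097959 MPa = 28.9273 inHg.
268.283 + 28.9273 ≈ 297.21 inHg.

297.21 inches of mercury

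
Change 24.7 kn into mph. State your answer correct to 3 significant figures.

28.4 miles per hour

1 kn = 1.15078 mph.
Thus 24.7 × 1.15078 ≈ 28.4 mph.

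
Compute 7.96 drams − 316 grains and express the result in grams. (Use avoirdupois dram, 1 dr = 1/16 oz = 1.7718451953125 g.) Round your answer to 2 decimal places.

-6.37 grams

7.96 dr = 14.1039 g and 316 gr = 20.4765 g.
14.1039 − 20.4765 ≈ -6.37 g.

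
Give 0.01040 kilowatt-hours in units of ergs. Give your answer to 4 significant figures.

1 kilowatt-hour = 3.60000e+13 ergs.
0.01040 × 3.60000e+13 ≈ 3.744e+11 erg.

3.744e+11 ergs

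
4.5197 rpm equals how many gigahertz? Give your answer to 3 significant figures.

1 rpm = 1.66667 × 10^-11 GHz.
4.5197 × 1.66667 × 10^-11 ≈ 7.53 × 10^-11 GHz.

7.53 × 10^-11 GHz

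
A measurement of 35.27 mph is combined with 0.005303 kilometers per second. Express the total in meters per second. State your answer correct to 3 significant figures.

35.27 mph = 15.7671 m/s and 0.005303 km/s = 5.30300 m/s.
15.7671 + 5.30300 ≈ 21.1 m/s.

21.1 m/s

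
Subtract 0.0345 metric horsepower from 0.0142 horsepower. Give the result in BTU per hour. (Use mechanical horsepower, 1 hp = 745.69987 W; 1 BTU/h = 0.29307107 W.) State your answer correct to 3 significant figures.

0.0142 hp = 36.1310 BTU/h and 0.0345 PS = 86.5821 BTU/h.
36.1310 − 86.5821 ≈ -50.5 BTU/h.

-50.5 BTU/h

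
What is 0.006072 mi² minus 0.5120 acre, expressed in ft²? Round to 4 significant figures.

147000 square feet

0.006072 mi² = 169278 ft² and 0.5120 acre = 22302.7 ft².
169278 − 22302.7 ≈ 147000 ft².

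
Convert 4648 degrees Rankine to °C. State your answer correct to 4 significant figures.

2309 °C

°R = (°C + 273.15) × 9/5.
Applying the formula gives 2309 °C.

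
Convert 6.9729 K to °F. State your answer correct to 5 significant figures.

K = (°F + 459.67) × 5/9.
Applying the formula gives -447.12 °F.

-447.12 °F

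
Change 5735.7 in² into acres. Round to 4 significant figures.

0.0009144 acre

1 square inch = 1.59423e-7 acre.
5735.7 × 1.59423e-7 ≈ 0.0009144 acre.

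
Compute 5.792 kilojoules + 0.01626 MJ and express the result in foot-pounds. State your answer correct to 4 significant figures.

16260 foot-pounds

5.792 kJ = 4271.96 ft·lbf and 0.01626 MJ = 11992.8 ft·lbf.
4271.96 + 11992.8 ≈ 16260 ft·lbf.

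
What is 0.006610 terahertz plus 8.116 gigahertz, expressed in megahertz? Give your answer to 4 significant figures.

0.006610 THz = 6610.00 MHz and 8.116 GHz = 8116.00 MHz.
6610.00 + 8116.00 ≈ 14730 MHz.

14730 megahertz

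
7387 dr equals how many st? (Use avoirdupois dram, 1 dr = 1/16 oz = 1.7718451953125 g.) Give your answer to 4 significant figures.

1 dram = 0.000279018 st.
Thus 7387 × 0.000279018 ≈ 2.061 st.

2.061 stone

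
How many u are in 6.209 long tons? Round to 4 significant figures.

3.799e+30 u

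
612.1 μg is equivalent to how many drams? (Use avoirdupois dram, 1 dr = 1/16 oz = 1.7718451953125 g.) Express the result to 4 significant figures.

0.0003455 dr

1 μg = 5.64383 × 10^-7 dr.
So 612.1 × 5.64383 × 10^-7 ≈ 0.0003455 dr.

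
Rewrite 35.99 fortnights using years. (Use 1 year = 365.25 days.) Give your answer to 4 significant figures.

1.379 yr

1 fortnight = 0.0383299 yr.
Then 35.99 × 0.0383299 ≈ 1.379 yr.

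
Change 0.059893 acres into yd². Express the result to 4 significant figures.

1 acre = 4840.00 square yards.
So 0.059893 × 4840.00 ≈ 289.9 yd².

289.9 square yards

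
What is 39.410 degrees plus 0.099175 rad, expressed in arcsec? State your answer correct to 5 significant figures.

39.410 ° = 141876 arcsec and 0.099175 rad = 20456.3 arcsec.
141876 + 20456.3 ≈ 162330 arcsec.

162330 arcsec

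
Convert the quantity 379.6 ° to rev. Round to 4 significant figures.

1 degree = 0.00277778 rev.
Thus 379.6 × 0.00277778 ≈ 1.054 rev.

1.054 rev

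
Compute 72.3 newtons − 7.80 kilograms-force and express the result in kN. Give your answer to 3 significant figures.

72.3 N = 0.0723000 kN and 7.80 kgf = 0.0764919 kN.
0.0723000 − 0.0764919 ≈ -0.00419 kN.

-0.00419 kilonewtons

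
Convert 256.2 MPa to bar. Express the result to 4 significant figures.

2562 bar

1 MPa = 10.0000 bar.
256.2 × 10.0000 ≈ 2562 bar.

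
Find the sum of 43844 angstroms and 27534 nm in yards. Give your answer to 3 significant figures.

43844 Å = 4.79484 × 10^-6 yd and 27534 nm = 3.01115 × 10^-5 yd.
4.79484 × 10^-6 + 3.01115 × 10^-5 ≈ 3.49 × 10^-5 yd.

3.49 × 10^-5 yd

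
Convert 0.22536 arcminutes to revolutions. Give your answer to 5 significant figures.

1 arcminute = 4.62963e-5 rev.
Then 0.22536 × 4.62963e-5 ≈ 1.0433e-5 rev.

1.0433e-5 rev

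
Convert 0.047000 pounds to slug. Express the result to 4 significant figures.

1 lb = 0.0310810 slug.
Then 0.047000 × 0.0310810 ≈ 0.001461 slug.

0.001461 slug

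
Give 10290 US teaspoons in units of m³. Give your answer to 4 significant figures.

0.05072 cubic meters

1 US tsp = 4.92892 × 10^-6 cubic meters.
Thus 10290 × 4.92892 × 10^-6 ≈ 0.05072 m³.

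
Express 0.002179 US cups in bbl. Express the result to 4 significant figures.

1 US cup = 0.00148810 oil barrels.
Thus 0.002179 × 0.00148810 ≈ 3.243 × 10^-6 bbl.

3.243 × 10^-6 oil barrels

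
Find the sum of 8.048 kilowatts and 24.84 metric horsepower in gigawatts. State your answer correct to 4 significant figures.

8.048 kW = 8.04800e-6 GW and 24.84 PS = 1.82698e-5 GW.
8.04800e-6 + 1.82698e-5 ≈ 2.632e-5 GW.

2.632e-5 GW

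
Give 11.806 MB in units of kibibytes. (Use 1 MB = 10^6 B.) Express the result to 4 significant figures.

1 megabyte = 976.5625 KiB.
Thus 11.806 × 976.5625 ≈ 11530 KiB.

11530 kibibytes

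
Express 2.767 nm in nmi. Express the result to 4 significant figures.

1.494 × 10^-12 nautical miles

1 nanometer = 5.39957 × 10^-13 nmi.
So 2.767 × 5.39957 × 10^-13 ≈ 1.494 × 10^-12 nmi.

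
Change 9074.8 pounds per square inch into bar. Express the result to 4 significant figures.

625.7 bar

1 pound per square inch = 0.0689476 bar.
Thus 9074.8 × 0.0689476 ≈ 625.7 bar.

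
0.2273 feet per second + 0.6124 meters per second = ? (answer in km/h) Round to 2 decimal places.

2.45 kilometers per hour

0.2273 ft/s = 0.249412 km/h and 0.6124 m/s = 2.20464 km/h.
0.249412 + 2.20464 ≈ 2.45 km/h.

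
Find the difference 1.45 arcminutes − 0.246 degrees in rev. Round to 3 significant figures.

-0.000616 rev

1.45 arcmin = 6.71296 × 10^-5 rev and 0.246 ° = 0.000683333 rev.
6.71296 × 10^-5 − 0.000683333 ≈ -0.000616 rev.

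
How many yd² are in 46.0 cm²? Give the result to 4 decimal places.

1 cm² = 0.000119599 yd².
So 46.0 × 0.000119599 ≈ 0.0055 yd².

0.0055 yd²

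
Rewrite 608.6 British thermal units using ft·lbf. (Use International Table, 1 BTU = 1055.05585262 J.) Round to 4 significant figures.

473600 ft·lbf

1 British thermal unit = 778.169 foot-pounds.
Thus 608.6 × 778.169 ≈ 473600 ft·lbf.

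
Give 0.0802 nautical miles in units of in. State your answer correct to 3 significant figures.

1 nautical mile = 72913.4 inches.
0.0802 × 72913.4 ≈ 5850 in.

5850 inches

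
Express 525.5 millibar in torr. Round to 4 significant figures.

1 mbar = 0.750062 torr.
Then 525.5 × 0.750062 ≈ 394.2 torr.

394.2 torr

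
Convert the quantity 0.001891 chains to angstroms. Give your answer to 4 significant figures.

1 chain = 2.01168e+11 angstroms.
0.001891 × 2.01168e+11 ≈ 3.804e+8 Å.

3.804e+8 Å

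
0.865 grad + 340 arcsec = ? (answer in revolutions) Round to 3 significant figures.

0.865 grad = 0.00216250 rev and 340 arcsec = 0.000262346 rev.
0.00216250 + 0.000262346 ≈ 0.00242 rev.

0.00242 rev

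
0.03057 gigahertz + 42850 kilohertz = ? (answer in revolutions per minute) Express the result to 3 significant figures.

4.41 × 10^9 rpm

0.03057 GHz = 1.83420 × 10^9 rpm and 42850 kHz = 2.57100 × 10^9 rpm.
1.83420 × 10^9 + 2.57100 × 10^9 ≈ 4.41 × 10^9 rpm.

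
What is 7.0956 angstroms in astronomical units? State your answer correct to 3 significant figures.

1 Å = 6.68459 × 10^-22 au.
7.0956 × 6.68459 × 10^-22 ≈ 4.74 × 10^-21 au.

4.74 × 10^-21 astronomical units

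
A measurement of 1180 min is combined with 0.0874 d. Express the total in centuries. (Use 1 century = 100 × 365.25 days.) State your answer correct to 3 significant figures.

2.48e-5 century

1180 min = 2.24352e-5 century and 0.0874 d = 2.39288e-6 century.
2.24352e-5 + 2.39288e-6 ≈ 2.48e-5 century.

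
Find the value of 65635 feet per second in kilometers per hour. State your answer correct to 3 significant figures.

72000 kilometers per hour

1 ft/s = 1.09728 kilometers per hour.
65635 × 1.09728 ≈ 72000 km/h.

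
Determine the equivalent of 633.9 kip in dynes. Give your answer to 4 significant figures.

2.820 × 10^11 dyn

1 kip = 4.44822 × 10^8 dyn.
So 633.9 × 4.44822 × 10^8 ≈ 2.820 × 10^11 dyn.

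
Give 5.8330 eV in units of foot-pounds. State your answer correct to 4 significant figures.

6.893e-19 ft·lbf

1 eV = 1.18170e-19 foot-pounds.
5.8330 × 1.18170e-19 ≈ 6.893e-19 ft·lbf.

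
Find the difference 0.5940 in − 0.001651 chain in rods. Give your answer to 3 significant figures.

-0.00360 rod

0.5940 in = 0.00300000 rod and 0.001651 chain = 0.00660400 rod.
0.00300000 − 0.00660400 ≈ -0.00360 rod.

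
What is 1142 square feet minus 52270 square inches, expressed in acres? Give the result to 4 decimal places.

0.0179 acre

1142 ft² = 0.0262167 acre and 52270 in² = 0.00833301 acre.
0.0262167 − 0.00833301 ≈ 0.0179 acre.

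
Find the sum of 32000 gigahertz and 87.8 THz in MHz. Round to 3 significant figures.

32000 GHz = 3.20000 × 10^7 MHz and 87.8 THz = 8.78000 × 10^7 MHz.
3.20000 × 10^7 + 8.78000 × 10^7 ≈ 1.20 × 10^8 MHz.

1.20 × 10^8 MHz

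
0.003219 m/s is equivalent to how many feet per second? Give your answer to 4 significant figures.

1 m/s = 3.28084 ft/s.
0.003219 × 3.28084 ≈ 0.01056 ft/s.

0.01056 ft/s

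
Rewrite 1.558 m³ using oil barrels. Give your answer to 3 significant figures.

9.80 bbl

1 cubic meter = 6.28981 bbl.
Then 1.558 × 6.28981 ≈ 9.80 bbl.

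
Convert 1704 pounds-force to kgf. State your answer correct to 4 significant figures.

772.9 kilograms-force

1 lbf = 0.453592 kgf.
Then 1704 × 0.453592 ≈ 772.9 kgf.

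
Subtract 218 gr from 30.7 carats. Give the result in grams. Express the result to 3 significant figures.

30.7 ct = 6.14000 g and 218 gr = 14.1262 g.
6.14000 − 14.1262 ≈ -7.99 g.

-7.99 g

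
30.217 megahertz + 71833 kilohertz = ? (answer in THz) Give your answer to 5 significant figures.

30.217 MHz = 3.02170e-5 THz and 71833 kHz = 7.18330e-5 THz.
3.02170e-5 + 7.18330e-5 ≈ 0.00010205 THz.

0.00010205 THz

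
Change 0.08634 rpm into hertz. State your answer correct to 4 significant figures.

0.001439 Hz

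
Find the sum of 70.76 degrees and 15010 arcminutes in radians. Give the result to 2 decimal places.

70.76 ° = 1.23499 rad and 15010 arcmin = 4.36623 rad.
1.23499 + 4.36623 ≈ 5.60 rad.

5.60 rad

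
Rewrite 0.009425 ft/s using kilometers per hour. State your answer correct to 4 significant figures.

1 ft/s = 1.09728 km/h.
0.009425 × 1.09728 ≈ 0.01034 km/h.

0.01034 km/h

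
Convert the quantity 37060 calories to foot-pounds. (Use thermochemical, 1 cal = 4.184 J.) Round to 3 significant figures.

114000 ft·lbf

1 cal = 3.08596 ft·lbf.
37060 × 3.08596 ≈ 114000 ft·lbf.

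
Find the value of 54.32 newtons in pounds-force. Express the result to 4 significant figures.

12.21 pounds-force

1 N = 0.224809 lbf.
So 54.32 × 0.224809 ≈ 12.21 lbf.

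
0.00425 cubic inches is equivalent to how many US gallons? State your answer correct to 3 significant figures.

1 cubic inch = 0.00432900 US gal.
0.00425 × 0.00432900 ≈ 1.84e-5 US gal.

1.84e-5 US gallons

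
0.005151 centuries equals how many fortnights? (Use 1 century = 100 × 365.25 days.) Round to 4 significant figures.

1 century = 2608.93 fortnights.
So 0.005151 × 2608.93 ≈ 13.44 fortnight.

13.44 fortnights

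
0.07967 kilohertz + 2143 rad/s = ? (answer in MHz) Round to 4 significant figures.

0.0004207 MHz

0.07967 kHz = 7.96700e-5 MHz and 2143 rad/s = 0.000341069 MHz.
7.96700e-5 + 0.000341069 ≈ 0.0004207 MHz.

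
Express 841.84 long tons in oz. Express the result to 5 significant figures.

3.0172 × 10^7 oz

1 long ton = 35840.0 ounces.
841.84 × 35840.0 ≈ 3.0172 × 10^7 oz.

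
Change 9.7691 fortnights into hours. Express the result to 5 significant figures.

3282.4 h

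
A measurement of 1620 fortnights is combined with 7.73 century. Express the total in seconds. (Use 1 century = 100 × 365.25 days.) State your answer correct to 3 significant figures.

2.64 × 10^10 s

1620 fortnight = 1.95955 × 10^9 s and 7.73 century = 2.43940 × 10^10 s.
1.95955 × 10^9 + 2.43940 × 10^10 ≈ 2.64 × 10^10 s.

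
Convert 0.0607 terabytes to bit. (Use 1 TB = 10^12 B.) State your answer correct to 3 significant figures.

1 terabyte = 8.00000e+12 bit.
0.0607 × 8.00000e+12 ≈ 4.86e+11 bit.

4.86e+11 bit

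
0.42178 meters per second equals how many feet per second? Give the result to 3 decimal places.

1.384 feet per second

1 m/s = 3.28084 ft/s.
Thus 0.42178 × 3.28084 ≈ 1.384 ft/s.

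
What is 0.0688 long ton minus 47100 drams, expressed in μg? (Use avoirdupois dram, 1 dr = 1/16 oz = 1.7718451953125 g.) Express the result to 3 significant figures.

0.0688 long ton = 6.99040 × 10^10 μg and 47100 dr = 8.34539 × 10^10 μg.
6.99040 × 10^10 − 8.34539 × 10^10 ≈ -1.35 × 10^10 μg.

-1.35 × 10^10 micrograms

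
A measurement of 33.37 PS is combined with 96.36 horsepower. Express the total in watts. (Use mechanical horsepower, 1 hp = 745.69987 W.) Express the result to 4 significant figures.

33.37 PS = 24543.6 W and 96.36 hp = 71855.6 W.
24543.6 + 71855.6 ≈ 96400 W.

96400 W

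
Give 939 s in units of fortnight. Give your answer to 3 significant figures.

1 s = 8.26720 × 10^-7 fortnights.
939 × 8.26720 × 10^-7 ≈ 0.000776 fortnight.

0.000776 fortnights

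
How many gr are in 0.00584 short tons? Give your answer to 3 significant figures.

1 short ton = 1.40000 × 10^7 gr.
0.00584 × 1.40000 × 10^7 ≈ 81800 gr.

81800 grains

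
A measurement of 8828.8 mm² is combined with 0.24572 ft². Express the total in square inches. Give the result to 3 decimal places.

8828.8 mm² = 13.6847 in² and 0.24572 ft² = 35.3837 in².
13.6847 + 35.3837 ≈ 49.068 in².

49.068 in²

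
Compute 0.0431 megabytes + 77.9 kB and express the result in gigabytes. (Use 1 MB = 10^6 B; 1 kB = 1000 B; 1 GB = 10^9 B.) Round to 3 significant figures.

0.0431 MB = 4.31000 × 10^-5 GB and 77.9 kB = 7.79000 × 10^-5 GB.
4.31000 × 10^-5 + 7.79000 × 10^-5 ≈ 0.000121 GB.

0.000121 gigabytes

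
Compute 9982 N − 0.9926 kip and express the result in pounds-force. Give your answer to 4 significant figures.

1251 lbf

9982 N = 2244.04 lbf and 0.9926 kip = 992.600 lbf.
2244.04 − 992.600 ≈ 1251 lbf.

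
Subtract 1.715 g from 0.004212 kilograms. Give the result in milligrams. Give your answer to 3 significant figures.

0.004212 kg = 4212.00 mg and 1.715 g = 1715.00 mg.
4212.00 − 1715.00 ≈ 2500 mg.

2500 mg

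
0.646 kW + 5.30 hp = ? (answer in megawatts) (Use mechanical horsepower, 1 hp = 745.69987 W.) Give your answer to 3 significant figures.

0.00460 MW

0.646 kW = 0.000646000 MW and 5.30 hp = 0.00395221 MW.
0.000646000 + 0.00395221 ≈ 0.00460 MW.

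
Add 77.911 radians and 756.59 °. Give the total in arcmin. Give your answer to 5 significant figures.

313230 arcmin

77.911 rad = 267838 arcmin and 756.59 ° = 45395.4 arcmin.
267838 + 45395.4 ≈ 313230 arcmin.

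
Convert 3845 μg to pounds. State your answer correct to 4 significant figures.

8.477 × 10^-6 lb

1 μg = 2.20462 × 10^-9 lb.
Then 3845 × 2.20462 × 10^-9 ≈ 8.477 × 10^-6 lb.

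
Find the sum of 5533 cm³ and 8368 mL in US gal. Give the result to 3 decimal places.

3.672 US gal

5533 cm³ = 1.46166 US gal and 8368 mL = 2.21059 US gal.
1.46166 + 2.21059 ≈ 3.672 US gal.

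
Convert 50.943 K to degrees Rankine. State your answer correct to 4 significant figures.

91.70 °R

°R = K × 9/5.
Applying the formula gives 91.70 °R.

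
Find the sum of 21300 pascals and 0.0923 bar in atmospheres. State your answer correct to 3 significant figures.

21300 Pa = 0.210215 atm and 0.0923 bar = 0.0910930 atm.
0.210215 + 0.0910930 ≈ 0.301 atm.

0.301 atmospheres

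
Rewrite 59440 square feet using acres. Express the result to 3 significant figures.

1 ft² = 2.29568 × 10^-5 acres.
So 59440 × 2.29568 × 10^-5 ≈ 1.36 acre.

1.36 acres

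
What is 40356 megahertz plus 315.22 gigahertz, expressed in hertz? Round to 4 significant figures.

40356 MHz = 4.03560 × 10^10 Hz and 315.22 GHz = 3.15220 × 10^11 Hz.
4.03560 × 10^10 + 3.15220 × 10^11 ≈ 3.556 × 10^11 Hz.

3.556 × 10^11 Hz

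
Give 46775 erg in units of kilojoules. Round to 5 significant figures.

4.6775 × 10^-6 kJ

1 erg = 1.00000 × 10^-10 kJ.
Then 46775 × 1.00000 × 10^-10 ≈ 4.6775 × 10^-6 kJ.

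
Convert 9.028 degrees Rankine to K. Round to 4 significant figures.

5.016 kelvins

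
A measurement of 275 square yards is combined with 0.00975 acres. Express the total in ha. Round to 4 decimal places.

275 yd² = 0.0229935 ha and 0.00975 acre = 0.00394569 ha.
0.0229935 + 0.00394569 ≈ 0.0269 ha.

0.0269 hectares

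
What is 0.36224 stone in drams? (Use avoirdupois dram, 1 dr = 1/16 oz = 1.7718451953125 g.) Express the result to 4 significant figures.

1298 drams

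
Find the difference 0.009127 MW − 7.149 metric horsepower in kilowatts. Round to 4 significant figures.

3.869 kilowatts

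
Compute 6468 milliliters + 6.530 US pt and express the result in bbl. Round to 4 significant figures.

0.06012 oil barrels

6468 mL = 0.0406825 bbl and 6.530 US pt = 0.0194345 bbl.
0.0406825 + 0.0194345 ≈ 0.06012 bbl.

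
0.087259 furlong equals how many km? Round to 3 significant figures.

0.0176 km

1 furlong = 0.201168 kilometers.
0.087259 × 0.201168 ≈ 0.0176 km.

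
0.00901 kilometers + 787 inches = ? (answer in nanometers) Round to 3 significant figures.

2.90 × 10^10 nanometers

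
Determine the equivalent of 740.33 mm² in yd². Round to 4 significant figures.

0.0008854 yd²

1 square millimeter = 1.19599 × 10^-6 yd².
So 740.33 × 1.19599 × 10^-6 ≈ 0.0008854 yd².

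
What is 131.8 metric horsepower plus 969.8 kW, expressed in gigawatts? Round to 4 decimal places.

131.8 PS = 9.69387e-5 GW and 969.8 kW = 0.000969800 GW.
9.69387e-5 + 0.000969800 ≈ 0.0011 GW.

0.0011 gigawatts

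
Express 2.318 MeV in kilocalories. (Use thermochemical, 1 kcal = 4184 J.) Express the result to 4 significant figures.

8.876 × 10^-17 kilocalories

1 megaelectronvolt = 3.82929 × 10^-17 kilocalories.
2.318 × 3.82929 × 10^-17 ≈ 8.876 × 10^-17 kcal.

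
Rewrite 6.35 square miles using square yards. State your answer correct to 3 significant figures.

1 mi² = 3.09760e+6 yd².
Thus 6.35 × 3.09760e+6 ≈ 1.97e+7 yd².

1.97e+7 square yards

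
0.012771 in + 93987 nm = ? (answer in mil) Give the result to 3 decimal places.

16.471 mils

0.012771 in = 12.7710 mil and 93987 nm = 3.70028 mil.
12.7710 + 3.70028 ≈ 16.471 mil.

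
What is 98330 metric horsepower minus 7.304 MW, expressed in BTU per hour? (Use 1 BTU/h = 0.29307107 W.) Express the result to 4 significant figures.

2.218 × 10^8 BTU per hour

98330 PS = 2.46772 × 10^8 BTU/h and 7.304 MW = 2.49223 × 10^7 BTU/h.
2.46772 × 10^8 − 2.49223 × 10^7 ≈ 2.218 × 10^8 BTU/h.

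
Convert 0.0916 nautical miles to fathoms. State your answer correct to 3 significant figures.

1 nautical mile = 1012.69 fathoms.
0.0916 × 1012.69 ≈ 92.8 fathom.

92.8 fathoms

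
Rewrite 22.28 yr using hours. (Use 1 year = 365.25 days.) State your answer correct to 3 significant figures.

1 year = 8766.00 h.
Thus 22.28 × 8766.00 ≈ 195000 h.

195000 hours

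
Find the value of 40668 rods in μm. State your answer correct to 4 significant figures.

2.045e+11 μm

1 rod = 5.02920e+6 μm.
Then 40668 × 5.02920e+6 ≈ 2.045e+11 μm.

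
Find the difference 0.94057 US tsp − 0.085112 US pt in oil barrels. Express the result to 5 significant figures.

-0.00022415 bbl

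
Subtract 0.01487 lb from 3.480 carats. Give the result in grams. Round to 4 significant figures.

-6.049 g

3.480 ct = 0.696000 g and 0.01487 lb = 6.74492 g.
0.696000 − 6.74492 ≈ -6.049 g.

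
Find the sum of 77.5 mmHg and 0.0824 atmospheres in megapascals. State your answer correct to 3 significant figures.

77.5 mmHg = 0.0103325 MPa and 0.0824 atm = 0.00834918 MPa.
0.0103325 + 0.00834918 ≈ 0.0187 MPa.

0.0187 megapascals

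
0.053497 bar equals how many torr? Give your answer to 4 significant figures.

1 bar = 750.062 torr.
So 0.053497 × 750.062 ≈ 40.13 torr.

40.13 torr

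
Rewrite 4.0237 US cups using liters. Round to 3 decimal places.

0.952 L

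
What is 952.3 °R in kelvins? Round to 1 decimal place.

529.1 K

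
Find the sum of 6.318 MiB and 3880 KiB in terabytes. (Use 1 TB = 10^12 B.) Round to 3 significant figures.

1.06e-5 terabytes

6.318 MiB = 6.62490e-6 TB and 3880 KiB = 3.97312e-6 TB.
6.62490e-6 + 3.97312e-6 ≈ 1.06e-5 TB.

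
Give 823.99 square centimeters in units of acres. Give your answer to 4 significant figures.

2.036 × 10^-5 acres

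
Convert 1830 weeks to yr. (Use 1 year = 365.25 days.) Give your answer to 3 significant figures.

35.1 yr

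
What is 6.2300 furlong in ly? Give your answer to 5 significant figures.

1.3247e-13 ly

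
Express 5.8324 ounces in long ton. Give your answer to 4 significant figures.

0.0001627 long ton

1 ounce = 2.79018 × 10^-5 long ton.
So 5.8324 × 2.79018 × 10^-5 ≈ 0.0001627 long ton.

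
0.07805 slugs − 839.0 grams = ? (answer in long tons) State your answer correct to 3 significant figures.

0.07805 slug = 0.00112106 long ton and 839.0 g = 0.000825749 long ton.
0.00112106 − 0.000825749 ≈ 0.000295 long ton.

0.000295 long ton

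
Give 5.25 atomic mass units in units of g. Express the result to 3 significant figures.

8.72 × 10^-24 grams

1 u = 1.66054 × 10^-24 grams.
5.25 × 1.66054 × 10^-24 ≈ 8.72 × 10^-24 g.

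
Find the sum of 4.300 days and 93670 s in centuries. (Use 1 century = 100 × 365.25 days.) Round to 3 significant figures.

4.300 d = 0.000117728 century and 93670 s = 2.96822e-5 century.
0.000117728 + 2.96822e-5 ≈ 0.000147 century.

0.000147 century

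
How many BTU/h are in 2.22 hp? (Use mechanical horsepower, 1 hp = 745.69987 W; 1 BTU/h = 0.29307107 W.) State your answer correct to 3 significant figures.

5650 BTU per hour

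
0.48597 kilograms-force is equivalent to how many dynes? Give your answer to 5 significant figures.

476570 dyn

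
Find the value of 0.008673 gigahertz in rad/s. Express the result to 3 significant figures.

1 gigahertz = 6.28319 × 10^9 rad/s.
Thus 0.008673 × 6.28319 × 10^9 ≈ 5.45 × 10^7 rad/s.

5.45 × 10^7 radians per second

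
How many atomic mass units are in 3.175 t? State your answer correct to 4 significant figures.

1 metric ton = 6.02214e+29 u.
3.175 × 6.02214e+29 ≈ 1.912e+30 u.

1.912e+30 u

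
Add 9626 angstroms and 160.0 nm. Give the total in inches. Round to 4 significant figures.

9626 Å = 3.78976e-5 in and 160.0 nm = 6.29921e-6 in.
3.78976e-5 + 6.29921e-6 ≈ 4.420e-5 in.

4.420e-5 in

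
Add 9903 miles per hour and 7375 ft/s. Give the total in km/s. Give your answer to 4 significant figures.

9903 mph = 4.42704 km/s and 7375 ft/s = 2.24790 km/s.
4.42704 + 2.24790 ≈ 6.675 km/s.

6.675 km/s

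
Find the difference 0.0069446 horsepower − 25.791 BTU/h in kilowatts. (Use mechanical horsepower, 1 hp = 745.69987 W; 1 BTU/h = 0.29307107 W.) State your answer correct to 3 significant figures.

0.0069446 hp = 0.00517859 kW and 25.791 BTU/h = 0.00755860 kW.
0.00517859 − 0.00755860 ≈ -0.00238 kW.

-0.00238 kW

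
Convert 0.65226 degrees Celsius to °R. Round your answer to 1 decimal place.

°R = (°C + 273.15) × 9/5.
Applying the formula gives 492.8 °R.

492.8 °R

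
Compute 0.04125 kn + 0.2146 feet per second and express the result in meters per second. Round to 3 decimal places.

0.04125 kn = 0.0212208 m/s and 0.2146 ft/s = 0.0654101 m/s.
0.0212208 + 0.0654101 ≈ 0.087 m/s.

0.087 meters per second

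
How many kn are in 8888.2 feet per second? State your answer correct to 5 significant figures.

1 foot per second = 0.592484 knots.
Thus 8888.2 × 0.592484 ≈ 5266.1 kn.

5266.1 knots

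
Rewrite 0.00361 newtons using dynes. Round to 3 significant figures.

1 newton = 100000 dyn.
Thus 0.00361 × 100000 ≈ 361 dyn.

361 dyn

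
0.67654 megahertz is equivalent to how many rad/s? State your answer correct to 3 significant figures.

4.25e+6 rad/s

1 MHz = 6.28319e+6 rad/s.
So 0.67654 × 6.28319e+6 ≈ 4.25e+6 rad/s.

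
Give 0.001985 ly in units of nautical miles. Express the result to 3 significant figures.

1 light-year = 5.10839e+12 nmi.
Then 0.001985 × 5.10839e+12 ≈ 1.01e+10 nmi.

1.01e+10 nautical miles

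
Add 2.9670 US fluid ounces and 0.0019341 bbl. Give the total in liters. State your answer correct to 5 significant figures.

0.39524 liters

2.9670 US fl oz = 0.0877447 L and 0.0019341 bbl = 0.307497 L.
0.0877447 + 0.307497 ≈ 0.39524 L.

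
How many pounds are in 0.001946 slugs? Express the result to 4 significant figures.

0.06261 lb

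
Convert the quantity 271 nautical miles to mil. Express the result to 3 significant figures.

1.98e+10 mil

1 nmi = 7.29134e+7 mils.
So 271 × 7.29134e+7 ≈ 1.98e+10 mil.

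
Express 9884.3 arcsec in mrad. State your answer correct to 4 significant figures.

47.92 milliradians

1 arcsecond = 0.00484814 milliradians.
9884.3 × 0.00484814 ≈ 47.92 mrad.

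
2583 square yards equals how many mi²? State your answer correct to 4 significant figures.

0.0008339 mi²

1 square yard = 3.22831e-7 square miles.
Then 2583 × 3.22831e-7 ≈ 0.0008339 mi².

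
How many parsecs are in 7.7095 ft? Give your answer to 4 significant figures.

7.615e-17 parsecs

1 foot = 9.87790e-18 pc.
Thus 7.7095 × 9.87790e-18 ≈ 7.615e-17 pc.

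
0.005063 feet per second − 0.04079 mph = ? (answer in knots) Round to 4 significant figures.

-0.03245 kn

0.005063 ft/s = 0.00299975 kn and 0.04079 mph = 0.0354455 kn.
0.00299975 − 0.0354455 ≈ -0.03245 kn.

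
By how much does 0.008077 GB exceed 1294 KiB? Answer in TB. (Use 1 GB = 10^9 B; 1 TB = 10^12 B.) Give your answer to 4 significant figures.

0.008077 GB = 8.07700e-6 TB and 1294 KiB = 1.32506e-6 TB.
8.07700e-6 − 1.32506e-6 ≈ 6.752e-6 TB.

6.752e-6 TB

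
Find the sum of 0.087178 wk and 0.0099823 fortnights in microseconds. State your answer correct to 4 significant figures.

6.480 × 10^10 microseconds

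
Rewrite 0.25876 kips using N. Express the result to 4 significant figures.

1 kip = 4448.22 N.
0.25876 × 4448.22 ≈ 1151 N.

1151 N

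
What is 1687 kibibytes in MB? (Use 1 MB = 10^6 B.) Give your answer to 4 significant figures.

1 KiB = 0.00102400 MB.
Then 1687 × 0.00102400 ≈ 1.727 MB.

1.727 MB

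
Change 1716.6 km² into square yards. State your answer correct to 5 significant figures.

2.0530 × 10^9 square yards

1 square kilometer = 1.19599 × 10^6 yd².
1716.6 × 1.19599 × 10^6 ≈ 2.0530 × 10^9 yd².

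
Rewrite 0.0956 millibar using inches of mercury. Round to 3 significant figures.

0.00282 inHg

1 millibar = 0.0295300 inches of mercury.
Then 0.0956 × 0.0295300 ≈ 0.00282 inHg.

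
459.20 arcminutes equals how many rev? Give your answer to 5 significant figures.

1 arcmin = 4.62963 × 10^-5 rev.
Thus 459.20 × 4.62963 × 10^-5 ≈ 0.021259 rev.

0.021259 rev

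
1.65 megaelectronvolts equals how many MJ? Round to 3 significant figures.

1 megaelectronvolt = 1.60218 × 10^-19 MJ.
1.65 × 1.60218 × 10^-19 ≈ 2.64 × 10^-19 MJ.

2.64 × 10^-19 megajoules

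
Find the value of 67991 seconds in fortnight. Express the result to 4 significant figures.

0.05621 fortnight

1 s = 8.26720e-7 fortnight.
Then 67991 × 8.26720e-7 ≈ 0.05621 fortnight.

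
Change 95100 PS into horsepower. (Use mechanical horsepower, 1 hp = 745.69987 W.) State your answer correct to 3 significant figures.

93800 horsepower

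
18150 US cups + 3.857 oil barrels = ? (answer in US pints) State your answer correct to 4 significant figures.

10370 US pt

18150 US cup = 9075.00 US pt and 3.857 bbl = 1295.95 US pt.
9075.00 + 1295.95 ≈ 10370 US pt.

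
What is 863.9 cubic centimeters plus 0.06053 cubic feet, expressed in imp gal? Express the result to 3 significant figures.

863.9 cm³ = 0.190031 imp gal and 0.06053 ft³ = 0.377031 imp gal.
0.190031 + 0.377031 ≈ 0.567 imp gal.

0.567 imp gal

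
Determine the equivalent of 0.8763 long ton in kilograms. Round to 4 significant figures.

890.4 kg

1 long ton = 1016.05 kg.
So 0.8763 × 1016.05 ≈ 890.4 kg.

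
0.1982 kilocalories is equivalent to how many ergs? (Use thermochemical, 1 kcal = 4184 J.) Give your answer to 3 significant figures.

1 kcal = 4.18400e+10 erg.
0.1982 × 4.18400e+10 ≈ 8.29e+9 erg.

8.29e+9 ergs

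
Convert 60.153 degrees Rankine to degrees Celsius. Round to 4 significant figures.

°R = (°C + 273.15) × 9/5.
Applying the formula gives -239.7 °C.

-239.7 degrees Celsius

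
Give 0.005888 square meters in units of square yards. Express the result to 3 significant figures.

0.00704 yd²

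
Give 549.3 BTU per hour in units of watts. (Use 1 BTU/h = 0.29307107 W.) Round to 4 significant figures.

1 BTU per hour = 0.293071 W.
Thus 549.3 × 0.293071 ≈ 161.0 W.

161.0 watts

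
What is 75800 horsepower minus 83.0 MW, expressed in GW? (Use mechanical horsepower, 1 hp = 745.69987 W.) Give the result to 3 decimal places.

75800 hp = 0.0565241 GW and 83.0 MW = 0.0830000 GW.
0.0565241 − 0.0830000 ≈ -0.026 GW.

-0.026 GW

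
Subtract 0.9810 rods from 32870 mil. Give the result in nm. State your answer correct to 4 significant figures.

32870 mil = 8.34898e+8 nm and 0.9810 rod = 4.93365e+9 nm.
8.34898e+8 − 4.93365e+9 ≈ -4.099e+9 nm.

-4.099e+9 nm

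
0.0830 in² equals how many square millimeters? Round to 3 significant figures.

1 square inch = 645.160 mm².
Then 0.0830 × 645.160 ≈ 53.5 mm².

53.5 square millimeters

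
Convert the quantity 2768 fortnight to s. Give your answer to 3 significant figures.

1 fortnight = 1.20960 × 10^6 s.
Then 2768 × 1.20960 × 10^6 ≈ 3.35 × 10^9 s.

3.35 × 10^9 s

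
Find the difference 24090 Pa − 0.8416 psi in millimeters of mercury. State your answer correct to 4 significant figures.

137.2 mmHg

24090 Pa = 180.690 mmHg and 0.8416 psi = 43.5233 mmHg.
180.690 − 43.5233 ≈ 137.2 mmHg.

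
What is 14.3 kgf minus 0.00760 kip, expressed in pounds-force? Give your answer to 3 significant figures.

14.3 kgf = 31.5261 lbf and 0.00760 kip = 7.60000 lbf.
31.5261 − 7.60000 ≈ 23.9 lbf.

23.9 lbf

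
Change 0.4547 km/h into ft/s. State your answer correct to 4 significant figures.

1 kilometer per hour = 0.911344 ft/s.
Thus 0.4547 × 0.911344 ≈ 0.4144 ft/s.

0.4144 ft/s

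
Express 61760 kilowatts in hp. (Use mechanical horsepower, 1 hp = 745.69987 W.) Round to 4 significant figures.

1 kilowatt = 1.34102 hp.
Thus 61760 × 1.34102 ≈ 82820 hp.

82820 hp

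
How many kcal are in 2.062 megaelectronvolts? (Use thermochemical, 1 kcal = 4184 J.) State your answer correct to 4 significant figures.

1 MeV = 3.82929e-17 kcal.
Thus 2.062 × 3.82929e-17 ≈ 7.896e-17 kcal.

7.896e-17 kcal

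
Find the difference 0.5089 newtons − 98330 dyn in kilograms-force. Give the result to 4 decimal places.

-0.0484 kilograms-force

0.5089 N = 0.0518934 kgf and 98330 dyn = 0.100269 kgf.
0.0518934 − 0.100269 ≈ -0.0484 kgf.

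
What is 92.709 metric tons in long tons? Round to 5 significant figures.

1 metric ton = 0.984207 long tons.
Then 92.709 × 0.984207 ≈ 91.245 long ton.

91.245 long ton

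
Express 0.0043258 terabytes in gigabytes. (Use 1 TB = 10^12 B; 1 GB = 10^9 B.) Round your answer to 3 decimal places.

4.326 GB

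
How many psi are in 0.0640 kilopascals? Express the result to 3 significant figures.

1 kilopascal = 0.145038 psi.
Thus 0.0640 × 0.145038 ≈ 0.00928 psi.

0.00928 pounds per square inch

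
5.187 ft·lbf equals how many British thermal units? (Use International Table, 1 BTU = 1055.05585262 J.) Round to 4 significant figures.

0.006666 British thermal units

1 foot-pound = 0.00128507 BTU.
Then 5.187 × 0.00128507 ≈ 0.006666 BTU.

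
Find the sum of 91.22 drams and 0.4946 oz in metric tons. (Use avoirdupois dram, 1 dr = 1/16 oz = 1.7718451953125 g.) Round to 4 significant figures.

91.22 dr = 0.000161628 t and 0.4946 oz = 1.40217e-5 t.
0.000161628 + 1.40217e-5 ≈ 0.0001756 t.

0.0001756 t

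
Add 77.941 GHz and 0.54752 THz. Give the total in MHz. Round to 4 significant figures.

77.941 GHz = 77941.0 MHz and 0.54752 THz = 547520 MHz.
77941.0 + 547520 ≈ 625500 MHz.

625500 megahertz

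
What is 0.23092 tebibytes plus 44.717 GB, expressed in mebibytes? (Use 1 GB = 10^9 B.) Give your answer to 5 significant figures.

284780 MiB

0.23092 TiB = 242137 MiB and 44.717 GB = 42645.5 MiB.
242137 + 42645.5 ≈ 284780 MiB.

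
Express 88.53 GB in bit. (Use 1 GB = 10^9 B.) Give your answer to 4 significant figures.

1 GB = 8.00000 × 10^9 bits.
So 88.53 × 8.00000 × 10^9 ≈ 7.082 × 10^11 bit.

7.082 × 10^11 bits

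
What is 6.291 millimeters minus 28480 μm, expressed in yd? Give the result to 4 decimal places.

6.291 mm = 0.00687992 yd and 28480 μm = 0.0311461 yd.
0.00687992 − 0.0311461 ≈ -0.0243 yd.

-0.0243 yd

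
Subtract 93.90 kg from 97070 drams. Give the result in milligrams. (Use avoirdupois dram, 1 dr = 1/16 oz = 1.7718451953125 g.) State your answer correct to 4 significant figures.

7.809e+7 milligrams

97070 dr = 1.71993e+8 mg and 93.90 kg = 9.39000e+7 mg.
1.71993e+8 − 9.39000e+7 ≈ 7.809e+7 mg.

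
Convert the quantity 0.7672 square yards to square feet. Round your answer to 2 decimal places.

1 square yard = 9.00000 square feet.
0.7672 × 9.00000 ≈ 6.90 ft².

6.90 ft²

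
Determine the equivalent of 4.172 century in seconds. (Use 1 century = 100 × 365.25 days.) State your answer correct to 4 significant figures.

1.317 × 10^10 seconds

1 century = 3.15576 × 10^9 s.
So 4.172 × 3.15576 × 10^9 ≈ 1.317 × 10^10 s.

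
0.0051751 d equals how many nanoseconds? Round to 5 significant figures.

4.4713e+11 nanoseconds

1 d = 8.64000e+13 nanoseconds.
So 0.0051751 × 8.64000e+13 ≈ 4.4713e+11 ns.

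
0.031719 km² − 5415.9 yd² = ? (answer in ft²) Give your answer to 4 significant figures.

0.031719 km² = 341420 ft² and 5415.9 yd² = 48743.1 ft².
341420 − 48743.1 ≈ 292700 ft².

292700 ft²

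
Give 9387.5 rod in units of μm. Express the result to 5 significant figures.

4.7212 × 10^10 μm

1 rod = 5.02920 × 10^6 micrometers.
So 9387.5 × 5.02920 × 10^6 ≈ 4.7212 × 10^10 μm.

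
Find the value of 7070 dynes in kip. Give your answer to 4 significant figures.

1 dyne = 2.24809e-9 kip.
Thus 7070 × 2.24809e-9 ≈ 1.589e-5 kip.

1.589e-5 kip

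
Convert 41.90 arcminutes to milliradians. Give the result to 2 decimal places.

12.19 mrad

1 arcmin = 0.290888 milliradians.
Thus 41.90 × 0.290888 ≈ 12.19 mrad.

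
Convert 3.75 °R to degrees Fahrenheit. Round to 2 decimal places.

-455.92 degrees Fahrenheit

°R = °F + 459.67.
Applying the formula gives -455.92 °F.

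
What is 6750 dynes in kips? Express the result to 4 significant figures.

1 dyne = 2.24809 × 10^-9 kip.
So 6750 × 2.24809 × 10^-9 ≈ 1.517 × 10^-5 kip.

1.517 × 10^-5 kip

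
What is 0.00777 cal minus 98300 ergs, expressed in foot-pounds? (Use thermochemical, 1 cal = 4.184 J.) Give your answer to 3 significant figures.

0.00777 cal = 0.0239779 ft·lbf and 98300 erg = 0.00725024 ft·lbf.
0.0239779 − 0.00725024 ≈ 0.0167 ft·lbf.

0.0167 ft·lbf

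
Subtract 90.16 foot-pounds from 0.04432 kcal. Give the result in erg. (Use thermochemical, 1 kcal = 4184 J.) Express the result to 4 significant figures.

0.04432 kcal = 1.85435e+9 erg and 90.16 ft·lbf = 1.22241e+9 erg.
1.85435e+9 − 1.22241e+9 ≈ 6.319e+8 erg.

6.319e+8 erg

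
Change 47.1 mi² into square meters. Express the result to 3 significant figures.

1.22 × 10^8 m²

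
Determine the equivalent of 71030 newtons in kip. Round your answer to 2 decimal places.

1 newton = 0.000224809 kip.
So 71030 × 0.000224809 ≈ 15.97 kip.

15.97 kips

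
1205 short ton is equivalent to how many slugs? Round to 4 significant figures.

74910 slug

1 short ton = 62.1619 slugs.
1205 × 62.1619 ≈ 74910 slug.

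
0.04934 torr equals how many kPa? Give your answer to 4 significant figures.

1 torr = 0.133322 kilopascals.
0.04934 × 0.133322 ≈ 0.006578 kPa.

0.006578 kilopascals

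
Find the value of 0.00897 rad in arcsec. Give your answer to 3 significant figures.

1850 arcsec

1 radian = 206265 arcsec.
0.00897 × 206265 ≈ 1850 arcsec.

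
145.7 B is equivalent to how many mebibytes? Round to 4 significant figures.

1 B = 9.53674e-7 MiB.
Thus 145.7 × 9.53674e-7 ≈ 0.0001390 MiB.

0.0001390 MiB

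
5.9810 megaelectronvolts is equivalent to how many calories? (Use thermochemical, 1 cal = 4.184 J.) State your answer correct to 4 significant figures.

2.290e-13 cal

1 MeV = 3.82929e-14 cal.
Then 5.9810 × 3.82929e-14 ≈ 2.290e-13 cal.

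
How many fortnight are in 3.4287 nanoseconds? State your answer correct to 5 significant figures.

1 ns = 8.26720 × 10^-16 fortnight.
3.4287 × 8.26720 × 10^-16 ≈ 2.8346 × 10^-15 fortnight.

2.8346 × 10^-15 fortnights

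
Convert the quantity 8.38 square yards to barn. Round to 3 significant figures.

1 yd² = 8.36127 × 10^27 barn.
Then 8.38 × 8.36127 × 10^27 ≈ 7.01 × 10^28 barn.

7.01 × 10^28 barns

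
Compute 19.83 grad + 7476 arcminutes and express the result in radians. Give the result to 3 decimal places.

19.83 grad = 0.311489 rad and 7476 arcmin = 2.17468 rad.
0.311489 + 2.17468 ≈ 2.486 rad.

2.486 radians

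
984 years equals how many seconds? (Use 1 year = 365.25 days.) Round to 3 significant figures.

1 yr = 3.15576e+7 seconds.
So 984 × 3.15576e+7 ≈ 3.11e+10 s.

3.11e+10 s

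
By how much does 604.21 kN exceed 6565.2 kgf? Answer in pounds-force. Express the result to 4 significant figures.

121400 lbf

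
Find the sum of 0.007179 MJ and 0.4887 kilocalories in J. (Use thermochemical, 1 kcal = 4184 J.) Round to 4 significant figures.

9224 J

0.007179 MJ = 7179.00 J and 0.4887 kcal = 2044.72 J.
7179.00 + 2044.72 ≈ 9224 J.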